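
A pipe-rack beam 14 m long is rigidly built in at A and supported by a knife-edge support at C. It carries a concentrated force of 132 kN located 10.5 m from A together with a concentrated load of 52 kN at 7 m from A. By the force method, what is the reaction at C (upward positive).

R_C = 99.78 kN

Release the roller at C. Primary structure: cantilever fixed at A.
Free-end deflection of the primary structure under the applied loading (downward +):
  point load 132 at a = 10.5: Pa²(3L − a)/(6EI) = 76403/EI
  point load 52 at a = 7: Pa²(3L − a)/(6EI) = 14863/EI
  δ_0 = 91267/EI
Flexibility coefficient — unit upward force at C: δ_{CC} = L³/(3EI) = 914.7/EI.
The prop prevents deflection at C: R_C = δ_0/δ_{CC} = 91267/914.7 = 99.78 kN.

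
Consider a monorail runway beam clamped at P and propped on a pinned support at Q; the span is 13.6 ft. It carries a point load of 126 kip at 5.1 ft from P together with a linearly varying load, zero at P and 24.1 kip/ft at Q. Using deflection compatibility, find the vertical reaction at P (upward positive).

R_P = 176.5 kip

Remove the prop at Q; the released (primary) structure is a cantilever built in at P.
Downward deflection at the released point Q due to the loads:
  point load 126 at a = 5.1: Pa²(3L − a)/(6EI) = 19500/EI
  triangular load, peak 24.1 at the free end: 11w₀L⁴/(120EI) = 75576/EI
  δ_0 = 95076/EI
Tip deflection under a unit load at Q: L³/(3EI) = 838.5/EI.
Compatibility at Q: δ_0 − R_Q·δ_{QQ} = 0, so R_Q = 95076/838.5 = 113.4 kip.
Vertical equilibrium: R_P = ΣP − R_Q = 289.9 − 113.4 = 176.5 kip.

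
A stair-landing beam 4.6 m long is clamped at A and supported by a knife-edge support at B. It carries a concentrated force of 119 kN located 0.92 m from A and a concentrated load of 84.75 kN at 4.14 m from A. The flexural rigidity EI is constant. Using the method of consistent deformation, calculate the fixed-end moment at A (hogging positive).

Release the roller at B. Primary structure: cantilever fixed at A.
Free-end deflection of the primary structure under the applied loading (downward +):
  point load 119 at a = 0.92: Pa²(3L − a)/(6EI) = 216.2/EI
  point load 84.75 at a = 4.14: Pa²(3L − a)/(6EI) = 2339/EI
  δ_0 = 2555/EI
Tip deflection under a unit load at B: L³/(3EI) = 32.45/EI.
Compatibility at B: δ_0 − R_B·δ_{BB} = 0, so R_B = 2555/32.45 = 78.74 kN.
Moment equilibrium about A: M_A = Σ(load moments about A) − R_B·L = 460.3 − 78.74×4.6 = 98.12 kN·m.

M_A = 98.12 kN·m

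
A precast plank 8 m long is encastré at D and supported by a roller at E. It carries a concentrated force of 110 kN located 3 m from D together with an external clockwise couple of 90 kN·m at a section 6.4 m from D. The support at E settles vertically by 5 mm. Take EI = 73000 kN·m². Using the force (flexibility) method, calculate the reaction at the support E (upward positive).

Remove the prop at E; the released (primary) structure is a cantilever built in at D.
Deflection at E on the released cantilever, summing each load's contribution:
  point load 110 at a = 3: Pa²(3L − a)/(6EI) = 3465/EI
  clockwise couple 90 at a = 6.4: M₀a(2L − a)/(2EI) = 2765/EI
  δ_0 = 6230/EI
Tip deflection under a unit load at E: L³/(3EI) = 170.7/EI.
With EI = 73000 kN·m²: δ_0 = 0.08534 m and δ_{EE} = 0.002338 m/kN.
Compatibility — the beam at E must follow the support down by 0.005 m: δ_0 − R_E·δ_{EE} = 0.005, so R_E = (0.08534 − 0.005)/0.002338 = 34.36 kN.

R_E = 34.36 kN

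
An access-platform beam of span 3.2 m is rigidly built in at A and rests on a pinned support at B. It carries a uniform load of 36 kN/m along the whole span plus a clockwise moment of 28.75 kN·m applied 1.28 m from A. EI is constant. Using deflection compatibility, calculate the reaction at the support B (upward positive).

R_B = 51.83 kN

Choose R_B as the redundant. The primary structure is the cantilever fixed at A.
Free-end deflection of the primary structure under the applied loading (downward +):
  UDL 36: wL⁴/(8EI) = 471.9/EI
  clockwise couple 28.75 at a = 1.28: M₀a(2L − a)/(2EI) = 94.21/EI
  δ_0 = 566.1/EI
Flexibility coefficient — unit upward force at B: δ_{BB} = L³/(3EI) = 10.92/EI.
The prop prevents deflection at B: R_B = δ_0/δ_{BB} = 566.1/10.92 = 51.83 kN.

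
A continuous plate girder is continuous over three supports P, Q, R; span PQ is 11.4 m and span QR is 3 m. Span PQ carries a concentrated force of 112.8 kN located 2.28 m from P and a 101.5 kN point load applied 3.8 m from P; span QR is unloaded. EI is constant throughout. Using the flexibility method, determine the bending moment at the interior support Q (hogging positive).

Insert a hinge at Q; M_Q is the redundant, and each span becomes simply supported.
End slopes at the hinge Q, treating each span as simply supported:
  span PQ: point load 112.8 at a = 2.28: Pab(L + a)/(6LEI) = 469.1/EI
  span PQ: point load 101.5 at a = 3.8: Pab(L + a)/(6LEI) = 651.4/EI
  relative rotation θ_0 = (1121 + 0)/EI = 1121/EI
A unit hogging moment at Q produces rotation L₁/(3EI) + L₂/(3EI) = 4.8/EI.
Slope continuity at Q: θ_0 = M_Q·4.8/EI, so M_Q = 1121/4.8 = 233.4 kN·m (hogging).

M_Q = 233.4 kN·m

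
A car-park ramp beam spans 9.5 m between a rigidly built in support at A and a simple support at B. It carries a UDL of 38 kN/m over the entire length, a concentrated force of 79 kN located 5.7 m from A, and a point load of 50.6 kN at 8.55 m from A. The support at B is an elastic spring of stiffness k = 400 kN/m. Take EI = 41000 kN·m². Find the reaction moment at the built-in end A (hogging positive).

Remove the prop at B; the released (primary) structure is a cantilever built in at A.
Deflection at B on the released cantilever, summing each load's contribution:
  UDL 38: wL⁴/(8EI) = 38689/EI
  point load 79 at a = 5.7: Pa²(3L − a)/(6EI) = 9753/EI
  point load 50.6 at a = 8.55: Pa²(3L − a)/(6EI) = 12299/EI
  δ_0 = 60742/EI
Tip deflection under a unit load at B: L³/(3EI) = 285.8/EI.
With EI = 41000 kN·m²: δ_0 = 1.4815 m and δ_{BB} = 0.006971 m/kN.
Compatibility — the spring shortens by R_B/k under the reaction it provides: δ_0 − R_B·δ_{BB} = R_B/k. With 1/k = 0.0025 m/kN, R_B = δ_0 / (δ_{BB} + 1/k) = 1.4815 / (0.006971 + 0.0025) = 156.4 kN.
Moment equilibrium about A: M_A = Σ(load moments about A) − R_B·L = 2598 − 156.4×9.5 = 1112 kN·m.

M_A = 1112 kN·m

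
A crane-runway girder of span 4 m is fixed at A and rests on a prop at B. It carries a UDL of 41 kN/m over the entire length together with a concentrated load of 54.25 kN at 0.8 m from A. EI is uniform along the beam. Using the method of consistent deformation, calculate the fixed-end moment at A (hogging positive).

Remove the prop at B; the released (primary) structure is a cantilever built in at A.
Primary-structure tip deflection at B by superposition:
  UDL 41: wL⁴/(8EI) = 1312/EI
  point load 54.25 at a = 0.8: Pa²(3L − a)/(6EI) = 64.81/EI
  δ_0 = 1377/EI
Flexibility coefficient — unit upward force at B: δ_{BB} = L³/(3EI) = 21.33/EI.
Compatibility at B: δ_0 − R_B·δ_{BB} = 0, so R_B = 1377/21.33 = 64.54 kN.
Moment equilibrium about A: M_A = Σ(load moments about A) − R_B·L = 371.4 − 64.54×4 = 113.2 kN·m.

M_A = 113.2 kN·m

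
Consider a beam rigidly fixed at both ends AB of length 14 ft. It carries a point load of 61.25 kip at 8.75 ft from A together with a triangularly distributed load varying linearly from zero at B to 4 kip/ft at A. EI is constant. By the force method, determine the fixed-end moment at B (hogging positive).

Take the two fixed-end moments M_A, M_B as redundants; the released structure is the simple span AB.
Simple-span end rotations at A and B under the given loads:
  at A: point load 61.25 at a = 8.75: Pab(L + b)/(6LEI) = 644.8/EI
  at B: point load 61.25 at a = 8.75: Pab(L + a)/(6LEI) = 762/EI
  at A: triangular load, peak 4: w₀L³/(45EI) = 243.9/EI
  at B: triangular load, peak 4: 7w₀L³/(360EI) = 213.4/EI
  θ_A0 = 888.7/EI,  θ_B0 = 975.5/EI
Flexibility coefficients: a unit moment at one end gives L/(3EI) there and L/(6EI) at the far end, so f₁₁ = f₂₂ = 4.667/EI and f₁₂ = f₂₁ = 2.333/EI.
Compatibility — zero rotation at each built-in end:
  4.667 M_A + 2.333 M_B = 888.7
  2.333 M_A + 4.667 M_B = 975.5
Solving the pair gives M_A = 114.6 kip·ft and M_B = 151.7 kip·ft (hogging).

M_B = 151.7 kip·ft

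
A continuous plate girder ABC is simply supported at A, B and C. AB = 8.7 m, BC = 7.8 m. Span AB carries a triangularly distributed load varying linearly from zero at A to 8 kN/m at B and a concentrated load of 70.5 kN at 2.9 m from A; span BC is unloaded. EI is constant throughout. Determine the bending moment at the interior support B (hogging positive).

M_B = 69.2 kN·m

Release continuity at B by inserting a hinge; the redundant is the internal moment M_B. The primary structure is two simply-supported spans AB and BC.
Discontinuity in slope at B on the released structure — sum the simple-span end rotations:
  span AB: triangular load, peak 8: w₀L³/(45EI) = 117.1/EI
  span AB: point load 70.5 at a = 2.9: Pab(L + a)/(6LEI) = 263.5/EI
  relative rotation θ_0 = (380.6 + 0)/EI = 380.6/EI
A unit hogging moment at B produces rotation L₁/(3EI) + L₂/(3EI) = 5.5/EI.
Slope continuity at B: θ_0 = M_B·5.5/EI, so M_B = 380.6/5.5 = 69.2 kN·m (hogging).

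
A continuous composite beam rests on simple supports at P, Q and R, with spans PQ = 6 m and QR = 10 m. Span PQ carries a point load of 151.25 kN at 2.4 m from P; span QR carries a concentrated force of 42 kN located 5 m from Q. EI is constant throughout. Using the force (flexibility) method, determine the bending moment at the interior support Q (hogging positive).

M_Q = 106.4 kN·m

Release continuity at Q by inserting a hinge; the redundant is the internal moment M_Q. The primary structure is two simply-supported spans PQ and QR.
Rotations at Q on the released spans (each span's end-slope, ×1/EI):
  span PQ: point load 151.25 at a = 2.4: Pab(L + a)/(6LEI) = 304.9/EI
  span QR: point load 42 at a = 5: Pab(L + b)/(6LEI) = 262.5/EI
  relative rotation θ_0 = (304.9 + 262.5)/EI = 567.4/EI
A unit hogging moment at Q produces rotation L₁/(3EI) + L₂/(3EI) = 5.333/EI.
Slope continuity at Q: θ_0 = M_Q·5.333/EI, so M_Q = 567.4/5.333 = 106.4 kN·m (hogging).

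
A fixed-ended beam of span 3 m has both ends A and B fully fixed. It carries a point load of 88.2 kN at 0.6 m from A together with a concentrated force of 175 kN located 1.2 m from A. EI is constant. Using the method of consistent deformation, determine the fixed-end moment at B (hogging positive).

Take the two fixed-end moments M_A, M_B as redundants; the released structure is the simple span AB.
On the primary (simply-supported) span, the end slopes from the loading are:
  at A: point load 88.2 at a = 0.6: Pab(L + b)/(6LEI) = 38.1/EI
  at B: point load 88.2 at a = 0.6: Pab(L + a)/(6LEI) = 25.4/EI
  at A: point load 175 at a = 1.2: Pab(L + b)/(6LEI) = 100.8/EI
  at B: point load 175 at a = 1.2: Pab(L + a)/(6LEI) = 88.2/EI
  θ_A0 = 138.9/EI,  θ_B0 = 113.6/EI
Flexibility coefficients: a unit moment at one end gives L/(3EI) there and L/(6EI) at the far end, so f₁₁ = f₂₂ = 1/EI and f₁₂ = f₂₁ = 0.5/EI.
Compatibility — zero rotation at each built-in end:
  1 M_A + 0.5 M_B = 138.9
  0.5 M_A + 1 M_B = 113.6
Solving the pair gives M_A = 109.5 kN·m and M_B = 58.87 kN·m (hogging).

M_B = 58.87 kN·m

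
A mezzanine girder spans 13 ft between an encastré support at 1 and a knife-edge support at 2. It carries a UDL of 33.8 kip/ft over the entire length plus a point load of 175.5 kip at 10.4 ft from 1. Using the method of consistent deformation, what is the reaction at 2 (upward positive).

Remove the prop at 2; the released (primary) structure is a cantilever built in at 1.
Deflection at 2 on the released cantilever, summing each load's contribution:
  UDL 33.8: wL⁴/(8EI) = 120670/EI
  point load 175.5 at a = 10.4: Pa²(3L − a)/(6EI) = 90481/EI
  δ_0 = 211151/EI
Flexibility coefficient — unit upward force at 2: δ_{22} = L³/(3EI) = 732.3/EI.
The prop prevents deflection at 2: R_2 = δ_0/δ_{22} = 211151/732.3 = 288.3 kip.

R_2 = 288.3 kip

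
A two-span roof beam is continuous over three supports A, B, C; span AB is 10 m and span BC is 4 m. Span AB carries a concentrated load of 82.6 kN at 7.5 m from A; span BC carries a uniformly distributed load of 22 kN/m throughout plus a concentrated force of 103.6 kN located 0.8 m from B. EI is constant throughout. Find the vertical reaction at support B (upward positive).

R_B = 233.1 kN

Insert a hinge at B; M_B is the redundant, and each span becomes simply supported.
Discontinuity in slope at B on the released structure — sum the simple-span end rotations:
  span AB: point load 82.6 at a = 7.5: Pab(L + a)/(6LEI) = 451.7/EI
  span BC: UDL 22: wL³/(24EI) = 58.67/EI
  span BC: point load 103.6 at a = 0.8: Pab(L + b)/(6LEI) = 79.56/EI
  relative rotation θ_0 = (451.7 + 138.2)/EI = 590/EI
A unit hogging moment at B produces rotation L₁/(3EI) + L₂/(3EI) = 4.667/EI.
Slope continuity at B: θ_0 = M_B·4.667/EI, so M_B = 590/4.667 = 126.4 kN·m (hogging).
Span AB, ΣM about A with M_B applied at B: R_B^{AB}·10 = 619.5 + 126.4, so R_B^{AB} = 74.59 kN and R_A = 82.6 − 74.59 = 8.008 kN.
Span BC, ΣM about C: R_B^{BC}·4 = 507.5 + 126.4, so R_B^{BC} = 158.5 kN and R_C = 191.6 − 158.5 = 33.12 kN.
R_B = 74.59 + 158.5 = 233.1 kN.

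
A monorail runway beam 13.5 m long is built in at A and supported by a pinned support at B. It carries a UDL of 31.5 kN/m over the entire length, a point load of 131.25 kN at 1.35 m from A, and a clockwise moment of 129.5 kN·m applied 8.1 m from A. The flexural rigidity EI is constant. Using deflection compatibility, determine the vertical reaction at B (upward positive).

R_B = 173.5 kN

Take the reaction at B as the redundant and release it; the primary structure is a cantilever fixed at A.
Downward deflection at the released point B due to the loads:
  UDL 31.5: wL⁴/(8EI) = 130784/EI
  point load 131.25 at a = 1.35: Pa²(3L − a)/(6EI) = 1561/EI
  clockwise couple 129.5 at a = 8.1: M₀a(2L − a)/(2EI) = 9913/EI
  δ_0 = 142258/EI
Flexibility coefficient — unit upward force at B: δ_{BB} = L³/(3EI) = 820.1/EI.
Compatibility at B: δ_0 − R_B·δ_{BB} = 0, so R_B = 142258/820.1 = 173.5 kN.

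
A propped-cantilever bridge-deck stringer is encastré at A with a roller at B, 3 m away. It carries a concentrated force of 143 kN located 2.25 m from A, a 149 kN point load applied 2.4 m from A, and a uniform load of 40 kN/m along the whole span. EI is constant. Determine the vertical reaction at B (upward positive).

Release the roller at B. Primary structure: cantilever fixed at A.
Free-end deflection of the primary structure under the applied loading (downward +):
  point load 143 at a = 2.25: Pa²(3L − a)/(6EI) = 814.4/EI
  point load 149 at a = 2.4: Pa²(3L − a)/(6EI) = 944.1/EI
  UDL 40: wL⁴/(8EI) = 405/EI
  δ_0 = 2163/EI
Flexibility coefficient — unit upward force at B: δ_{BB} = L³/(3EI) = 9/EI.
Compatibility at B: δ_0 − R_B·δ_{BB} = 0, so R_B = 2163/9 = 240.4 kN.

R_B = 240.4 kN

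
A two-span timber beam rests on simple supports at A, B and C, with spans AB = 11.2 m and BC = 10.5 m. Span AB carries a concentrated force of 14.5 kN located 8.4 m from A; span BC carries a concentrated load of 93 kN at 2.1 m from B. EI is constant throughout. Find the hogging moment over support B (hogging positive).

Release continuity at B by inserting a hinge; the redundant is the internal moment M_B. The primary structure is two simply-supported spans AB and BC.
Discontinuity in slope at B on the released structure — sum the simple-span end rotations:
  span AB: point load 14.5 at a = 8.4: Pab(L + a)/(6LEI) = 99.47/EI
  span BC: point load 93 at a = 2.1: Pab(L + b)/(6LEI) = 492.2/EI
  relative rotation θ_0 = (99.47 + 492.2)/EI = 591.6/EI
A unit hogging moment at B produces rotation L₁/(3EI) + L₂/(3EI) = 7.233/EI.
Slope continuity at B: θ_0 = M_B·7.233/EI, so M_B = 591.6/7.233 = 81.79 kN·m (hogging).

M_B = 81.79 kN·m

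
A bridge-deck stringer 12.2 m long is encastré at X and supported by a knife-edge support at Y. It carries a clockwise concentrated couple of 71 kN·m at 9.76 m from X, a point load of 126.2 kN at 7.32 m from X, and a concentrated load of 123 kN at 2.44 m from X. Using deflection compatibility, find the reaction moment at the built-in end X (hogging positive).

M_X = 443.5 kN·m

Take the reaction at Y as the redundant and release it; the primary structure is a cantilever fixed at X.
Primary-structure tip deflection at Y by superposition:
  clockwise couple 71 at a = 9.76: M₀a(2L − a)/(2EI) = 5072/EI
  point load 126.2 at a = 7.32: Pa²(3L − a)/(6EI) = 32999/EI
  point load 123 at a = 2.44: Pa²(3L − a)/(6EI) = 4169/EI
  δ_0 = 42241/EI
Flexibility coefficient — unit upward force at Y: δ_{YY} = L³/(3EI) = 605.3/EI.
The prop prevents deflection at Y: R_Y = δ_0/δ_{YY} = 42241/605.3 = 69.79 kN.
Moment equilibrium about X: M_X = Σ(load moments about X) − R_Y·L = 1295 − 69.79×12.2 = 443.5 kN·m.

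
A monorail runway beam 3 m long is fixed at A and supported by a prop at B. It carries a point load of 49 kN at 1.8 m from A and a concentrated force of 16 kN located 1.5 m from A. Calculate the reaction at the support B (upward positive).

Choose R_B as the redundant. The primary structure is the cantilever fixed at A.
Primary-structure tip deflection at B by superposition:
  point load 49 at a = 1.8: Pa²(3L − a)/(6EI) = 190.5/EI
  point load 16 at a = 1.5: Pa²(3L − a)/(6EI) = 45/EI
  δ_0 = 235.5/EI
Flexibility coefficient — unit upward force at B: δ_{BB} = L³/(3EI) = 9/EI.
The prop prevents deflection at B: R_B = δ_0/δ_{BB} = 235.5/9 = 26.17 kN.

R_B = 26.17 kN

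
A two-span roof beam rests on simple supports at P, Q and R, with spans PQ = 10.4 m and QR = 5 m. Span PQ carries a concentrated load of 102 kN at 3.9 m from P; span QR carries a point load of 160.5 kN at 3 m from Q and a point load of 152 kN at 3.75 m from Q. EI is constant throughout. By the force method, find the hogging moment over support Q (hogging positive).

M_Q = 188.1 kN·m

Release continuity at Q by inserting a hinge; the redundant is the internal moment M_Q. The primary structure is two simply-supported spans PQ and QR.
Rotations at Q on the released spans (each span's end-slope, ×1/EI):
  span PQ: point load 102 at a = 3.9: Pab(L + a)/(6LEI) = 592.6/EI
  span QR: point load 160.5 at a = 3: Pab(L + b)/(6LEI) = 224.7/EI
  span QR: point load 152 at a = 3.75: Pab(L + b)/(6LEI) = 148.4/EI
  relative rotation θ_0 = (592.6 + 373.1)/EI = 965.7/EI
A unit hogging moment at Q produces rotation L₁/(3EI) + L₂/(3EI) = 5.133/EI.
Slope continuity at Q: θ_0 = M_Q·5.133/EI, so M_Q = 965.7/5.133 = 188.1 kN·m (hogging).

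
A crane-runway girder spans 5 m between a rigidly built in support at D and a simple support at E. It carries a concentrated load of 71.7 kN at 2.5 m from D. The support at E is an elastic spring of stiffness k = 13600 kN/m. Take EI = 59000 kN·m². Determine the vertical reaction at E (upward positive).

R_E = 20.29 kN

Choose R_E as the redundant. The primary structure is the cantilever fixed at D.
Free-end deflection of the primary structure under the applied loading (downward +):
  point load 71.7 at a = 2.5: Pa²(3L − a)/(6EI) = 933.6/EI
Tip deflection under a unit load at E: L³/(3EI) = 41.67/EI.
With EI = 59000 kN·m²: δ_0 = 0.015824 m and δ_{EE} = 0.000706 m/kN.
Compatibility — the spring shortens by R_E/k under the reaction it provides: δ_0 − R_E·δ_{EE} = R_E/k. With 1/k = 0.000074 m/kN, R_E = δ_0 / (δ_{EE} + 1/k) = 0.015824 / (0.000706 + 0.000074) = 20.29 kN.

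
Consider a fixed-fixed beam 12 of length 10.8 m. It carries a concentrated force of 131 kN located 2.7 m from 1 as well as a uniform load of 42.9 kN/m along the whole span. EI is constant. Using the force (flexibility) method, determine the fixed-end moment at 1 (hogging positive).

M_1 = 615.9 kN·m

Release both end moments; the primary structure is a simply-supported span 12 with redundants M_1 and M_2.
Simple-span end rotations at 1 and 2 under the given loads:
  at 1: point load 131 at a = 2.7: Pab(L + b)/(6LEI) = 835.6/EI
  at 2: point load 131 at a = 2.7: Pab(L + a)/(6LEI) = 596.9/EI
  at 1: UDL 42.9: wL³/(24EI) = 2252/EI
  at 2: UDL 42.9: wL³/(24EI) = 2252/EI
  θ_10 = 3087/EI,  θ_20 = 2849/EI
Flexibility coefficients: a unit moment at one end gives L/(3EI) there and L/(6EI) at the far end, so f₁₁ = f₂₂ = 3.6/EI and f₁₂ = f₂₁ = 1.8/EI.
Compatibility — zero rotation at each built-in end:
  3.6 M_1 + 1.8 M_2 = 3087
  1.8 M_1 + 3.6 M_2 = 2849
Solving the pair gives M_1 = 615.9 kN·m and M_2 = 483.3 kN·m (hogging).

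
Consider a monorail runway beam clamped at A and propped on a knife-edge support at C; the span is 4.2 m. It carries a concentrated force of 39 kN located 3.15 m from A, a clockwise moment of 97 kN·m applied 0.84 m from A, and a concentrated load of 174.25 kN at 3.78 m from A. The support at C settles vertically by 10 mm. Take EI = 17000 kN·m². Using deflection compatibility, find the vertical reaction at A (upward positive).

R_A = 34.78 kN

Remove the prop at C; the released (primary) structure is a cantilever built in at A.
Free-end deflection of the primary structure under the applied loading (downward +):
  point load 39 at a = 3.15: Pa²(3L − a)/(6EI) = 609.5/EI
  clockwise couple 97 at a = 0.84: M₀a(2L − a)/(2EI) = 308/EI
  point load 174.25 at a = 3.78: Pa²(3L − a)/(6EI) = 3660/EI
  δ_0 = 4577/EI
Tip deflection under a unit load at C: L³/(3EI) = 24.7/EI.
With EI = 17000 kN·m²: δ_0 = 0.26926 m and δ_{CC} = 0.001453 m/kN.
Compatibility — the beam at C must follow the support down by 0.01 m: δ_0 − R_C·δ_{CC} = 0.01, so R_C = (0.26926 − 0.01)/0.001453 = 178.5 kN.
Vertical equilibrium: R_A = ΣP − R_C = 213.2 − 178.5 = 34.78 kN.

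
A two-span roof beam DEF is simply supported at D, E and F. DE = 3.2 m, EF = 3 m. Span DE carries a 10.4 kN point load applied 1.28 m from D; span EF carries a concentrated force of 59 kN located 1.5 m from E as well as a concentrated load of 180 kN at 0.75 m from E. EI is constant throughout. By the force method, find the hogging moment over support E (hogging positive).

M_E = 61.81 kN·m

Release continuity at E by inserting a hinge; the redundant is the internal moment M_E. The primary structure is two simply-supported spans DE and EF.
End slopes at the hinge E, treating each span as simply supported:
  span DE: point load 10.4 at a = 1.28: Pab(L + a)/(6LEI) = 5.964/EI
  span EF: point load 59 at a = 1.5: Pab(L + b)/(6LEI) = 33.19/EI
  span EF: point load 180 at a = 0.75: Pab(L + b)/(6LEI) = 88.59/EI
  relative rotation θ_0 = (5.964 + 121.8)/EI = 127.7/EI
A unit hogging moment at E produces rotation L₁/(3EI) + L₂/(3EI) = 2.067/EI.
Compatibility: M_E·(L₁+L₂)/(3EI) = θ_0, giving M_E = 61.81 kN·m (hogging).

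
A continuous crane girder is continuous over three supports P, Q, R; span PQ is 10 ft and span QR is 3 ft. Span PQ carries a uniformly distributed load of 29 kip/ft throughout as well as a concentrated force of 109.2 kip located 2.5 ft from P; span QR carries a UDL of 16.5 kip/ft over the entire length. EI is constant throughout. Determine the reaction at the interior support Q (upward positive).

Take M_Q as the redundant. Released structure: two simple spans PQ and QR with a hinge at Q.
Discontinuity in slope at Q on the released structure — sum the simple-span end rotations:
  span PQ: UDL 29: wL³/(24EI) = 1208/EI
  span PQ: point load 109.2 at a = 2.5: Pab(L + a)/(6LEI) = 426.6/EI
  span QR: UDL 16.5: wL³/(24EI) = 18.56/EI
  relative rotation θ_0 = (1635 + 18.56)/EI = 1653/EI
A unit hogging moment at Q produces rotation L₁/(3EI) + L₂/(3EI) = 4.333/EI.
Slope continuity at Q: θ_0 = M_Q·4.333/EI, so M_Q = 1653/4.333 = 381.6 kip·ft (hogging).
Span PQ, ΣM about P with M_Q applied at Q: R_Q^{PQ}·10 = 1723 + 381.6, so R_Q^{PQ} = 210.5 kip and R_P = 399.2 − 210.5 = 188.7 kip.
Span QR, ΣM about R: R_Q^{QR}·3 = 74.25 + 381.6, so R_Q^{QR} = 151.9 kip and R_R = 49.5 − 151.9 = -102.4 kip.
R_Q = 210.5 + 151.9 = 362.4 kip.

R_Q = 362.4 kip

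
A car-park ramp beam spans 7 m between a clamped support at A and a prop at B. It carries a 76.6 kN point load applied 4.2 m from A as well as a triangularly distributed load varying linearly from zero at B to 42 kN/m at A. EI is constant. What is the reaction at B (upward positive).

R_B = 62.49 kN

Remove the prop at B; the released (primary) structure is a cantilever built in at A.
Primary-structure tip deflection at B by superposition:
  point load 76.6 at a = 4.2: Pa²(3L − a)/(6EI) = 3783/EI
  triangular load, peak 42 at the fixed end: w₀L⁴/(30EI) = 3361/EI
  δ_0 = 7145/EI
Tip deflection under a unit load at B: L³/(3EI) = 114.3/EI.
The prop prevents deflection at B: R_B = δ_0/δ_{BB} = 7145/114.3 = 62.49 kN.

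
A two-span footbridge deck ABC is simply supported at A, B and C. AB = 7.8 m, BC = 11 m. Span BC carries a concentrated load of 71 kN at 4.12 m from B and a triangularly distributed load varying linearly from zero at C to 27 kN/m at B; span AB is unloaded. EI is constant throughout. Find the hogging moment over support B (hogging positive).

Release continuity at B by inserting a hinge; the redundant is the internal moment M_B. The primary structure is two simply-supported spans AB and BC.
End slopes at the hinge B, treating each span as simply supported:
  span BC: point load 71 at a = 4.12: Pab(L + b)/(6LEI) = 545.2/EI
  span BC: triangular load, peak 27: w₀L³/(45EI) = 798.6/EI
  relative rotation θ_0 = (0 + 1344)/EI = 1344/EI
A unit hogging moment at B produces rotation L₁/(3EI) + L₂/(3EI) = 6.267/EI.
Slope continuity at B: θ_0 = M_B·6.267/EI, so M_B = 1344/6.267 = 214.4 kN·m (hogging).

M_B = 214.4 kN·m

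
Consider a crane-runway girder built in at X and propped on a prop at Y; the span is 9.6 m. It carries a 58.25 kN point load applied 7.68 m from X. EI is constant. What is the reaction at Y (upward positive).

R_Y = 41.01 kN

Release the roller at Y. Primary structure: cantilever fixed at X.
Downward deflection at the released point Y due to the loads:
  point load 58.25 at a = 7.68: Pa²(3L − a)/(6EI) = 12094/EI
Tip deflection under a unit load at Y: L³/(3EI) = 294.9/EI.
The prop prevents deflection at Y: R_Y = δ_0/δ_{YY} = 12094/294.9 = 41.01 kN.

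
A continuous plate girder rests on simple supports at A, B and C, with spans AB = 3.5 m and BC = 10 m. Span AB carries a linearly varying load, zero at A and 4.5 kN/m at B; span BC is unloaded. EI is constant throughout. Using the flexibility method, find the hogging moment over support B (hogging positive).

Take M_B as the redundant. Released structure: two simple spans AB and BC with a hinge at B.
Discontinuity in slope at B on the released structure — sum the simple-span end rotations:
  span AB: triangular load, peak 4.5: w₀L³/(45EI) = 4.287/EI
  relative rotation θ_0 = (4.287 + 0)/EI = 4.287/EI
A unit hogging moment at B produces rotation L₁/(3EI) + L₂/(3EI) = 4.5/EI.
Slope continuity at B: θ_0 = M_B·4.5/EI, so M_B = 4.287/4.5 = 0.9528 kN·m (hogging).

M_B = 0.9528 kN·m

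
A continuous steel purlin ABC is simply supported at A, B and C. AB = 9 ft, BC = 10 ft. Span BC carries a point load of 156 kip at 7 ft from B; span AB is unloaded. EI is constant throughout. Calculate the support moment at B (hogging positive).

M_B = 112.1 kip·ft

Take M_B as the redundant. Released structure: two simple spans AB and BC with a hinge at B.
Rotations at B on the released spans (each span's end-slope, ×1/EI):
  span BC: point load 156 at a = 7: Pab(L + b)/(6LEI) = 709.8/EI
  relative rotation θ_0 = (0 + 709.8)/EI = 709.8/EI
A unit hogging moment at B produces rotation L₁/(3EI) + L₂/(3EI) = 6.333/EI.
Compatibility: M_B·(L₁+L₂)/(3EI) = θ_0, giving M_B = 112.1 kip·ft (hogging).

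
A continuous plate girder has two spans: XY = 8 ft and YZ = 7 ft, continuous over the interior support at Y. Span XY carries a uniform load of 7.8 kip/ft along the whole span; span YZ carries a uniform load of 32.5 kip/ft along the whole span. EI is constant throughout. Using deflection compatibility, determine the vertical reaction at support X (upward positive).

Release continuity at Y by inserting a hinge; the redundant is the internal moment M_Y. The primary structure is two simply-supported spans XY and YZ.
Rotations at Y on the released spans (each span's end-slope, ×1/EI):
  span XY: UDL 7.8: wL³/(24EI) = 166.4/EI
  span YZ: UDL 32.5: wL³/(24EI) = 464.5/EI
  relative rotation θ_0 = (166.4 + 464.5)/EI = 630.9/EI
A unit hogging moment at Y produces rotation L₁/(3EI) + L₂/(3EI) = 5/EI.
Compatibility: M_Y·(L₁+L₂)/(3EI) = θ_0, giving M_Y = 126.2 kip·ft (hogging).
Span XY, ΣM about X with M_Y applied at Y: R_Y^{XY}·8 = 249.6 + 126.2, so R_Y^{XY} = 46.97 kip and R_X = 62.4 − 46.97 = 15.43 kip.

R_X = 15.43 kip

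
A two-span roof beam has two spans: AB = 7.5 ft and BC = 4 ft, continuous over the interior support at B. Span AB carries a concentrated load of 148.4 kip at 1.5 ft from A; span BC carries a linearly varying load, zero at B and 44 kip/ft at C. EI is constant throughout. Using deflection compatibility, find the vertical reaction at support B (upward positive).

R_B = 91.2 kip

Release continuity at B by inserting a hinge; the redundant is the internal moment M_B. The primary structure is two simply-supported spans AB and BC.
End slopes at the hinge B, treating each span as simply supported:
  span AB: point load 148.4 at a = 1.5: Pab(L + a)/(6LEI) = 267.1/EI
  span BC: triangular load, peak 44: 7w₀L³/(360EI) = 54.76/EI
  relative rotation θ_0 = (267.1 + 54.76)/EI = 321.9/EI
A unit hogging moment at B produces rotation L₁/(3EI) + L₂/(3EI) = 3.833/EI.
Slope continuity at B: θ_0 = M_B·3.833/EI, so M_B = 321.9/3.833 = 83.97 kip·ft (hogging).
Span AB, ΣM about A with M_B applied at B: R_B^{AB}·7.5 = 222.6 + 83.97, so R_B^{AB} = 40.88 kip and R_A = 148.4 − 40.88 = 107.5 kip.
Span BC, ΣM about C: R_B^{BC}·4 = 117.3 + 83.97, so R_B^{BC} = 50.33 kip and R_C = 88 − 50.33 = 37.67 kip.
R_B = 40.88 + 50.33 = 91.2 kip.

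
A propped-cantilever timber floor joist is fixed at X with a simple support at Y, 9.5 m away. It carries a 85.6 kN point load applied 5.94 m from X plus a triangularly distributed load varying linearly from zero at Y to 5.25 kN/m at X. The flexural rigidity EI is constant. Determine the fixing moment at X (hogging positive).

M_X = 162.6 kN·m

Release the roller at Y. Primary structure: cantilever fixed at X.
Primary-structure tip deflection at Y by superposition:
  point load 85.6 at a = 5.94: Pa²(3L − a)/(6EI) = 11356/EI
  triangular load, peak 5.25 at the fixed end: w₀L⁴/(30EI) = 1425/EI
  δ_0 = 12782/EI
Flexibility coefficient — unit upward force at Y: δ_{YY} = L³/(3EI) = 285.8/EI.
Compatibility at Y: δ_0 − R_Y·δ_{YY} = 0, so R_Y = 12782/285.8 = 44.72 kN.
Moment equilibrium about X: M_X = Σ(load moments about X) − R_Y·L = 587.4 − 44.72×9.5 = 162.6 kN·m.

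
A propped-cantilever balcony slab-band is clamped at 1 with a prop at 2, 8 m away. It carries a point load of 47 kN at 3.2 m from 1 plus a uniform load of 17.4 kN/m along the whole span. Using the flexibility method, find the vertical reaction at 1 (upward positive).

R_1 = 124.2 kN

Take the reaction at 2 as the redundant and release it; the primary structure is a cantilever fixed at 1.
Downward deflection at the released point 2 due to the loads:
  point load 47 at a = 3.2: Pa²(3L − a)/(6EI) = 1668/EI
  UDL 17.4: wL⁴/(8EI) = 8909/EI
  δ_0 = 10577/EI
Tip deflection under a unit load at 2: L³/(3EI) = 170.7/EI.
The prop prevents deflection at 2: R_2 = δ_0/δ_{22} = 10577/170.7 = 61.98 kN.
Vertical equilibrium: R_1 = ΣP − R_2 = 186.2 − 61.98 = 124.2 kN.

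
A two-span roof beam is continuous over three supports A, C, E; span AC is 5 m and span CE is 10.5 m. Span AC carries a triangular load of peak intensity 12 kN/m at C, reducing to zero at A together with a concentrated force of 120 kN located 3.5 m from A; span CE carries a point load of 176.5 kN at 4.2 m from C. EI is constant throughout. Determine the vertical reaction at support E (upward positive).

Take M_C as the redundant. Released structure: two simple spans AC and CE with a hinge at C.
Discontinuity in slope at C on the released structure — sum the simple-span end rotations:
  span AC: triangular load, peak 12: w₀L³/(45EI) = 33.33/EI
  span AC: point load 120 at a = 3.5: Pab(L + a)/(6LEI) = 178.5/EI
  span CE: point load 176.5 at a = 4.2: Pab(L + b)/(6LEI) = 1245/EI
  relative rotation θ_0 = (211.8 + 1245)/EI = 1457/EI
A unit hogging moment at C produces rotation L₁/(3EI) + L₂/(3EI) = 5.167/EI.
Compatibility: M_C·(L₁+L₂)/(3EI) = θ_0, giving M_C = 282 kN·m (hogging).
Span CE, ΣM about E: R_C^{CE}·10.5 = 1112 + 282, so R_C^{CE} = 132.8 kN and R_E = 176.5 − 132.8 = 43.74 kN.

R_E = 43.74 kN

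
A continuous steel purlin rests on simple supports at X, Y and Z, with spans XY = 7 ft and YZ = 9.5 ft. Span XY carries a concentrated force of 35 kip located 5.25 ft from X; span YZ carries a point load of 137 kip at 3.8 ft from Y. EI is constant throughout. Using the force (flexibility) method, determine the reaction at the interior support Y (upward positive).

R_Y = 148.4 kip

Insert a hinge at Y; M_Y is the redundant, and each span becomes simply supported.
Discontinuity in slope at Y on the released structure — sum the simple-span end rotations:
  span XY: point load 35 at a = 5.25: Pab(L + a)/(6LEI) = 93.79/EI
  span YZ: point load 137 at a = 3.8: Pab(L + b)/(6LEI) = 791.3/EI
  relative rotation θ_0 = (93.79 + 791.3)/EI = 885.1/EI
A unit hogging moment at Y produces rotation L₁/(3EI) + L₂/(3EI) = 5.5/EI.
Compatibility: M_Y·(L₁+L₂)/(3EI) = θ_0, giving M_Y = 160.9 kip·ft (hogging).
Span XY, ΣM about X with M_Y applied at Y: R_Y^{XY}·7 = 183.8 + 160.9, so R_Y^{XY} = 49.24 kip and R_X = 35 − 49.24 = -14.24 kip.
Span YZ, ΣM about Z: R_Y^{YZ}·9.5 = 780.9 + 160.9, so R_Y^{YZ} = 99.14 kip and R_Z = 137 − 99.14 = 37.86 kip.
R_Y = 49.24 + 99.14 = 148.4 kip.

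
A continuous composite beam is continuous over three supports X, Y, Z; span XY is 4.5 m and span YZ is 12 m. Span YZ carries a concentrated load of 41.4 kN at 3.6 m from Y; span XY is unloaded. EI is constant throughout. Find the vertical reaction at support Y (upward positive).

R_Y = 48.69 kN

Release continuity at Y by inserting a hinge; the redundant is the internal moment M_Y. The primary structure is two simply-supported spans XY and YZ.
Discontinuity in slope at Y on the released structure — sum the simple-span end rotations:
  span YZ: point load 41.4 at a = 3.6: Pab(L + b)/(6LEI) = 354.7/EI
  relative rotation θ_0 = (0 + 354.7)/EI = 354.7/EI
A unit hogging moment at Y produces rotation L₁/(3EI) + L₂/(3EI) = 5.5/EI.
Slope continuity at Y: θ_0 = M_Y·5.5/EI, so M_Y = 354.7/5.5 = 64.49 kN·m (hogging).
Span XY, ΣM about X with M_Y applied at Y: R_Y^{XY}·4.5 = 0 + 64.49, so R_Y^{XY} = 14.33 kN and R_X = 0 − 14.33 = -14.33 kN.
Span YZ, ΣM about Z: R_Y^{YZ}·12 = 347.8 + 64.49, so R_Y^{YZ} = 34.35 kN and R_Z = 41.4 − 34.35 = 7.046 kN.
R_Y = 14.33 + 34.35 = 48.69 kN.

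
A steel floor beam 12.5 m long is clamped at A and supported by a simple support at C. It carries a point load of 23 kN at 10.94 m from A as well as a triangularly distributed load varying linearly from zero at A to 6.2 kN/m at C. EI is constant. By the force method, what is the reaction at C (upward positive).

R_C = 40.03 kN

Remove the prop at C; the released (primary) structure is a cantilever built in at A.
Downward deflection at the released point C due to the loads:
  point load 23 at a = 10.94: Pa²(3L − a)/(6EI) = 12185/EI
  triangular load, peak 6.2 at the free end: 11w₀L⁴/(120EI) = 13875/EI
  δ_0 = 26061/EI
Tip deflection under a unit load at C: L³/(3EI) = 651/EI.
The prop prevents deflection at C: R_C = δ_0/δ_{CC} = 26061/651 = 40.03 kN.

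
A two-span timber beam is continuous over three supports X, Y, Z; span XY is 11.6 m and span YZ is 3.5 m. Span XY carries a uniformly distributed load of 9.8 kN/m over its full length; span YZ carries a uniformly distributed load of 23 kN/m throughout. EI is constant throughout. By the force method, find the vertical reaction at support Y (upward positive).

R_Y = 147.2 kN

Take M_Y as the redundant. Released structure: two simple spans XY and YZ with a hinge at Y.
Discontinuity in slope at Y on the released structure — sum the simple-span end rotations:
  span XY: UDL 9.8: wL³/(24EI) = 637.4/EI
  span YZ: UDL 23: wL³/(24EI) = 41.09/EI
  relative rotation θ_0 = (637.4 + 41.09)/EI = 678.5/EI
A unit hogging moment at Y produces rotation L₁/(3EI) + L₂/(3EI) = 5.033/EI.
Slope continuity at Y: θ_0 = M_Y·5.033/EI, so M_Y = 678.5/5.033 = 134.8 kN·m (hogging).
Span XY, ΣM about X with M_Y applied at Y: R_Y^{XY}·11.6 = 659.3 + 134.8, so R_Y^{XY} = 68.46 kN and R_X = 113.7 − 68.46 = 45.22 kN.
Span YZ, ΣM about Z: R_Y^{YZ}·3.5 = 140.9 + 134.8, so R_Y^{YZ} = 78.76 kN and R_Z = 80.5 − 78.76 = 1.738 kN.
R_Y = 68.46 + 78.76 = 147.2 kN.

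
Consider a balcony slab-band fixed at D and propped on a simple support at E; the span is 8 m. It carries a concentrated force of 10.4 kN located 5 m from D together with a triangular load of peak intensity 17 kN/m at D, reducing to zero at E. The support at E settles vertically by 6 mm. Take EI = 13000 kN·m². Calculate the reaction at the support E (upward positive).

R_E = 17.97 kN

Take the reaction at E as the redundant and release it; the primary structure is a cantilever fixed at D.
Downward deflection at the released point E due to the loads:
  point load 10.4 at a = 5: Pa²(3L − a)/(6EI) = 823.3/EI
  triangular load, peak 17 at the fixed end: w₀L⁴/(30EI) = 2321/EI
  δ_0 = 3144/EI
Tip deflection under a unit load at E: L³/(3EI) = 170.7/EI.
With EI = 13000 kN·m²: δ_0 = 0.24188 m and δ_{EE} = 0.013128 m/kN.
Compatibility — the beam at E must follow the support down by 0.006 m: δ_0 − R_E·δ_{EE} = 0.006, so R_E = (0.24188 − 0.006)/0.013128 = 17.97 kN.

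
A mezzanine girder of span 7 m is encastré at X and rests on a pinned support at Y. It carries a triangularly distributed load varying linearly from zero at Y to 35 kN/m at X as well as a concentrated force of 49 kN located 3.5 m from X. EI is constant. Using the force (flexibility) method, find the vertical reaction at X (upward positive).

R_X = 131.7 kN

Take the reaction at Y as the redundant and release it; the primary structure is a cantilever fixed at X.
Primary-structure tip deflection at Y by superposition:
  triangular load, peak 35 at the fixed end: w₀L⁴/(30EI) = 2801/EI
  point load 49 at a = 3.5: Pa²(3L − a)/(6EI) = 1751/EI
  δ_0 = 4552/EI
Flexibility coefficient — unit upward force at Y: δ_{YY} = L³/(3EI) = 114.3/EI.
Compatibility at Y: δ_0 − R_Y·δ_{YY} = 0, so R_Y = 4552/114.3 = 39.81 kN.
Vertical equilibrium: R_X = ΣP − R_Y = 171.5 − 39.81 = 131.7 kN.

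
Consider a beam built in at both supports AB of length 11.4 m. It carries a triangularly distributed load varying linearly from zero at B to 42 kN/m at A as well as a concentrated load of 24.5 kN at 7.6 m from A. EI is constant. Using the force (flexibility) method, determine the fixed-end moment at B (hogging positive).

Take the two fixed-end moments M_A, M_B as redundants; the released structure is the simple span AB.
On the primary (simply-supported) span, the end slopes from the loading are:
  at A: triangular load, peak 42: w₀L³/(45EI) = 1383/EI
  at B: triangular load, peak 42: 7w₀L³/(360EI) = 1210/EI
  at A: point load 24.5 at a = 7.6: Pab(L + b)/(6LEI) = 157.2/EI
  at B: point load 24.5 at a = 7.6: Pab(L + a)/(6LEI) = 196.5/EI
  θ_A0 = 1540/EI,  θ_B0 = 1406/EI
Flexibility coefficients: a unit moment at one end gives L/(3EI) there and L/(6EI) at the far end, so f₁₁ = f₂₂ = 3.8/EI and f₁₂ = f₂₁ = 1.9/EI.
Compatibility — zero rotation at each built-in end:
  3.8 M_A + 1.9 M_B = 1540
  1.9 M_A + 3.8 M_B = 1406
Solving the pair gives M_A = 293.6 kN·m and M_B = 223.3 kN·m (hogging).

M_B = 223.3 kN·m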